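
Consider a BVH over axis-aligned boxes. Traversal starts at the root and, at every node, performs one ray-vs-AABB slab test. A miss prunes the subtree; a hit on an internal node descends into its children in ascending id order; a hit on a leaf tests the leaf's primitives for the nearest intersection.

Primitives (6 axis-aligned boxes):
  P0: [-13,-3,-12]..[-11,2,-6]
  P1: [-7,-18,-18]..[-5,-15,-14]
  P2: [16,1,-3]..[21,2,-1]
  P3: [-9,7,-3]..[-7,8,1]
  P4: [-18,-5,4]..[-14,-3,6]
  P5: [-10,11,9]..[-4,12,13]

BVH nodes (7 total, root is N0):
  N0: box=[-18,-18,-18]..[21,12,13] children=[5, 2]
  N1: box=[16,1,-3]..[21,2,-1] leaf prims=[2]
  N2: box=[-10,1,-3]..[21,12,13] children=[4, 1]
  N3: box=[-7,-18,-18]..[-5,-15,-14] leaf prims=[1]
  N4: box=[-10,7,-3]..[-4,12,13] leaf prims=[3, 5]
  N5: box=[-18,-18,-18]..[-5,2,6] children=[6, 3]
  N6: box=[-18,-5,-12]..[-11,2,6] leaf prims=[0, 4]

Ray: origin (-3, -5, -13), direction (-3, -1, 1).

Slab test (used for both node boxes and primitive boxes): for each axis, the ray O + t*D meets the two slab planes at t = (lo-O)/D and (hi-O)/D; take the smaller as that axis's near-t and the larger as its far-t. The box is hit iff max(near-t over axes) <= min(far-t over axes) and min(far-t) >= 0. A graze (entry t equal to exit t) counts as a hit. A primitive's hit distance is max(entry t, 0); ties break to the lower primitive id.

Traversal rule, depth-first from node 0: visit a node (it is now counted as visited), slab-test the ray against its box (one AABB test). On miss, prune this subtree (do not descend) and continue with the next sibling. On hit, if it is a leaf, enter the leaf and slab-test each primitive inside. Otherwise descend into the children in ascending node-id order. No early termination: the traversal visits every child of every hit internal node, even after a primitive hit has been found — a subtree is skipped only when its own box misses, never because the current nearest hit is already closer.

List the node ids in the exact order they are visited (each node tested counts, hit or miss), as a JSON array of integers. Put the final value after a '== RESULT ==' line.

Walk:
N0 x:[-8,5] y:[-17,13] z:[-5,26] -> hit [-5,5], descend [2, 5]
  N2 x:[-8,7/3] y:[-17,-6] z:[10,26] -> miss, prune
  N5 x:[2/3,5] y:[-7,13] z:[-5,19] -> hit [2/3,5], descend [3, 6]
    N3 x:[2/3,4/3] y:[10,13] z:[-5,-1] -> miss, prune
    N6 x:[8/3,5] y:[-7,0] z:[1,19] -> miss, prune

order=[0, 2, 5, 3, 6]  |boxes|=5  |leaves|=0  hit=miss

== RESULT ==
[0, 2, 5, 3, 6]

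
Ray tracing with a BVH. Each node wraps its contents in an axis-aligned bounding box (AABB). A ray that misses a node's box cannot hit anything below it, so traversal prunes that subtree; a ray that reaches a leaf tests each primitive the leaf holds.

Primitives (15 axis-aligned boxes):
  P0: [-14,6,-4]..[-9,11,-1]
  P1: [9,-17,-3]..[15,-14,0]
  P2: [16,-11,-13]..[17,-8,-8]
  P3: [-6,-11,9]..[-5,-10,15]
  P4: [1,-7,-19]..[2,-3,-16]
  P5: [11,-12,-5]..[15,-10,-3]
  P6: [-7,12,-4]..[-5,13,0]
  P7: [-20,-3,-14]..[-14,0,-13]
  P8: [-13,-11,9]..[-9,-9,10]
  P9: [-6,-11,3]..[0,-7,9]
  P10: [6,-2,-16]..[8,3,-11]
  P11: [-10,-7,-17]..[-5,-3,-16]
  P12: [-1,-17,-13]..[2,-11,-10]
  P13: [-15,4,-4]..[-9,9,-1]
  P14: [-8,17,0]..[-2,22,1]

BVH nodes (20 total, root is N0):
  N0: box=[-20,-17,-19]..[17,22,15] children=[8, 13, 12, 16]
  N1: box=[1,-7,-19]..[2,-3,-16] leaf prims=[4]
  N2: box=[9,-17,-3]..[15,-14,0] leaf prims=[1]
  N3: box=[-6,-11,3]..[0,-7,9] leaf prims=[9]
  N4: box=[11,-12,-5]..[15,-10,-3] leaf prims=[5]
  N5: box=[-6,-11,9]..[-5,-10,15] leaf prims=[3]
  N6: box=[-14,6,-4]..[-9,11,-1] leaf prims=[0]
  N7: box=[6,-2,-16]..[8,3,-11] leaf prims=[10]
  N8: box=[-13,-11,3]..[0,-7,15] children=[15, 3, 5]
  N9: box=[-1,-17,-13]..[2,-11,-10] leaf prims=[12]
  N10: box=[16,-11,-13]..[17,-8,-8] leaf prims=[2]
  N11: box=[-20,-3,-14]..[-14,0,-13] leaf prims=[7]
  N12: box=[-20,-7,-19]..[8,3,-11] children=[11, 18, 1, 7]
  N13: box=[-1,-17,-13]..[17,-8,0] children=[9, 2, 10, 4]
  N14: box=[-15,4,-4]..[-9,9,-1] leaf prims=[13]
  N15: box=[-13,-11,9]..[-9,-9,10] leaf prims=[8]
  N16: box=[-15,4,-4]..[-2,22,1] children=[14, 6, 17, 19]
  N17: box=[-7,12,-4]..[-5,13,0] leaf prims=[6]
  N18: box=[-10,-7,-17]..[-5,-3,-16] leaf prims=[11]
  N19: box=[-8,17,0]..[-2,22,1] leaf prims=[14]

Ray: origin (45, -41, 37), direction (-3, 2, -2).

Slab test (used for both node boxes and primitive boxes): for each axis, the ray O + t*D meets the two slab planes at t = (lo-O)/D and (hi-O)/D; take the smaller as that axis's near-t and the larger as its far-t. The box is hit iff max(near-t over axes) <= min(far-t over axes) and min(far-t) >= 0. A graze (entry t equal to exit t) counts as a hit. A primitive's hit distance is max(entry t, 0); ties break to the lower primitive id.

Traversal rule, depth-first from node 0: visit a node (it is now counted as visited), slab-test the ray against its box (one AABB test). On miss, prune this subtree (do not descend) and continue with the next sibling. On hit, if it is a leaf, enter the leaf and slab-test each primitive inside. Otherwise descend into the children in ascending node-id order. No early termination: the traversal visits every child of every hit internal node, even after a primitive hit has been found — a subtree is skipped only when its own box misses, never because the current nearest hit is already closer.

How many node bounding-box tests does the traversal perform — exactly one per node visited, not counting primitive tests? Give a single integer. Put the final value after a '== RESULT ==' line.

Trace the traversal:
N0 x:[28/3,65/3] y:[12,63/2] z:[11,28] -> hit [12,65/3], descend [8, 12, 13, 16]
  N8 x:[15,58/3] y:[15,17] z:[11,17] -> hit [15,17], descend [3, 5, 15]
    N3 x:[15,17] y:[15,17] z:[14,17] -> hit [15,17] leaf, test {P9@t=15}
    N5 x:[50/3,17] y:[15,31/2] z:[11,14] -> miss, prune
    N15 x:[18,58/3] y:[15,16] z:[27/2,14] -> miss, prune
  N12 x:[37/3,65/3] y:[17,22] z:[24,28] -> miss, prune
  N13 x:[28/3,46/3] y:[12,33/2] z:[37/2,25] -> miss, prune
  N16 x:[47/3,20] y:[45/2,63/2] z:[18,41/2] -> miss, prune

8 AABB tests over nodes [0, 8, 3, 5, 15, 12, 13, 16]; 1 leaf entered; closest P9.

== RESULT ==
8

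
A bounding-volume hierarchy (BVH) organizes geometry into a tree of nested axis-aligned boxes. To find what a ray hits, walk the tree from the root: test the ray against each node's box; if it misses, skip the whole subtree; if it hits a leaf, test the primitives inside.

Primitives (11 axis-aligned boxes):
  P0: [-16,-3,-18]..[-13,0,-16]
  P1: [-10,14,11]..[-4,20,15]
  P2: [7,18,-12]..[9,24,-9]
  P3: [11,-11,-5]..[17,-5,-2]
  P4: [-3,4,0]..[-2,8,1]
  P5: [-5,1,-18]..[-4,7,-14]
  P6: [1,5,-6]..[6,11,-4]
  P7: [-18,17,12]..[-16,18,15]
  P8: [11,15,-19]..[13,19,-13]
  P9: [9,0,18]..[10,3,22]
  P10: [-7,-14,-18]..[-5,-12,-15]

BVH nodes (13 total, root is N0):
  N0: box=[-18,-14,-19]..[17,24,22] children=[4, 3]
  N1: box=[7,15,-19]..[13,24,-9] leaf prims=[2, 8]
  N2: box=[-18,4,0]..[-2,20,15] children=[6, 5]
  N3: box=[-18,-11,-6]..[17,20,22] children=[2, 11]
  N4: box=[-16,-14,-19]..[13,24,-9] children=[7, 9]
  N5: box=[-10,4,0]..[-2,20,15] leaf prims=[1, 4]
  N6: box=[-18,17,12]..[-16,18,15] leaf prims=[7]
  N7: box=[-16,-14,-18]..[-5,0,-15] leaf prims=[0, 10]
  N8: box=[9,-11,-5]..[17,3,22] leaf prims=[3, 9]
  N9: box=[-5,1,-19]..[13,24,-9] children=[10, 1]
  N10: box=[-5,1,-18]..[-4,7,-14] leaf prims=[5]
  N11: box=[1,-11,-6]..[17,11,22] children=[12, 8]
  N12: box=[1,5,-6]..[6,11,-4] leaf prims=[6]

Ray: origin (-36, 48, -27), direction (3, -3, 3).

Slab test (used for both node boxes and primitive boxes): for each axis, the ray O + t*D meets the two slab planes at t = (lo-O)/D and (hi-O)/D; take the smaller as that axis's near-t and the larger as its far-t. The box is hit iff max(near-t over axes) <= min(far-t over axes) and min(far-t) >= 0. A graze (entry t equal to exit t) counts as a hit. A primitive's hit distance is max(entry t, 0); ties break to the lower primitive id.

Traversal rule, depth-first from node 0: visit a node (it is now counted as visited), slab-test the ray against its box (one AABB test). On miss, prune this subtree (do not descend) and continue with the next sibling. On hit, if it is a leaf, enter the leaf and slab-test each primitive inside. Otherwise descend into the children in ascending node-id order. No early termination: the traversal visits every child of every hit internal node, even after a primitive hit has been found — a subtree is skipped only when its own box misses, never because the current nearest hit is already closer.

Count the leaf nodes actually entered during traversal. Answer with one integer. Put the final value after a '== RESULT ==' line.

Trace the traversal:
N0 x:[6,53/3] y:[8,62/3] z:[8/3,49/3] -> hit [8,49/3], descend [3, 4]
  N3 x:[6,53/3] y:[28/3,59/3] z:[7,49/3] -> hit [28/3,49/3], descend [2, 11]
    N2 x:[6,34/3] y:[28/3,44/3] z:[9,14] -> hit [28/3,34/3], descend [5, 6]
      N5 x:[26/3,34/3] y:[28/3,44/3] z:[9,14] -> hit [28/3,34/3] leaf, test {P1(miss), P4(miss)}
      N6 x:[6,20/3] y:[10,31/3] z:[13,14] -> miss, prune
    N11 x:[37/3,53/3] y:[37/3,59/3] z:[7,49/3] -> hit [37/3,49/3], descend [8, 12]
      N8 x:[15,53/3] y:[15,59/3] z:[22/3,49/3] -> hit [15,49/3] leaf, test {P3(miss), P9@t=15}
      N12 x:[37/3,14] y:[37/3,43/3] z:[7,23/3] -> miss, prune
  N4 x:[20/3,49/3] y:[8,62/3] z:[8/3,6] -> miss, prune

Visited [0, 3, 2, 5, 6, 11, 8, 12, 4]. Tests: 9 box, 2 leaf. Nearest: P9.

== RESULT ==
2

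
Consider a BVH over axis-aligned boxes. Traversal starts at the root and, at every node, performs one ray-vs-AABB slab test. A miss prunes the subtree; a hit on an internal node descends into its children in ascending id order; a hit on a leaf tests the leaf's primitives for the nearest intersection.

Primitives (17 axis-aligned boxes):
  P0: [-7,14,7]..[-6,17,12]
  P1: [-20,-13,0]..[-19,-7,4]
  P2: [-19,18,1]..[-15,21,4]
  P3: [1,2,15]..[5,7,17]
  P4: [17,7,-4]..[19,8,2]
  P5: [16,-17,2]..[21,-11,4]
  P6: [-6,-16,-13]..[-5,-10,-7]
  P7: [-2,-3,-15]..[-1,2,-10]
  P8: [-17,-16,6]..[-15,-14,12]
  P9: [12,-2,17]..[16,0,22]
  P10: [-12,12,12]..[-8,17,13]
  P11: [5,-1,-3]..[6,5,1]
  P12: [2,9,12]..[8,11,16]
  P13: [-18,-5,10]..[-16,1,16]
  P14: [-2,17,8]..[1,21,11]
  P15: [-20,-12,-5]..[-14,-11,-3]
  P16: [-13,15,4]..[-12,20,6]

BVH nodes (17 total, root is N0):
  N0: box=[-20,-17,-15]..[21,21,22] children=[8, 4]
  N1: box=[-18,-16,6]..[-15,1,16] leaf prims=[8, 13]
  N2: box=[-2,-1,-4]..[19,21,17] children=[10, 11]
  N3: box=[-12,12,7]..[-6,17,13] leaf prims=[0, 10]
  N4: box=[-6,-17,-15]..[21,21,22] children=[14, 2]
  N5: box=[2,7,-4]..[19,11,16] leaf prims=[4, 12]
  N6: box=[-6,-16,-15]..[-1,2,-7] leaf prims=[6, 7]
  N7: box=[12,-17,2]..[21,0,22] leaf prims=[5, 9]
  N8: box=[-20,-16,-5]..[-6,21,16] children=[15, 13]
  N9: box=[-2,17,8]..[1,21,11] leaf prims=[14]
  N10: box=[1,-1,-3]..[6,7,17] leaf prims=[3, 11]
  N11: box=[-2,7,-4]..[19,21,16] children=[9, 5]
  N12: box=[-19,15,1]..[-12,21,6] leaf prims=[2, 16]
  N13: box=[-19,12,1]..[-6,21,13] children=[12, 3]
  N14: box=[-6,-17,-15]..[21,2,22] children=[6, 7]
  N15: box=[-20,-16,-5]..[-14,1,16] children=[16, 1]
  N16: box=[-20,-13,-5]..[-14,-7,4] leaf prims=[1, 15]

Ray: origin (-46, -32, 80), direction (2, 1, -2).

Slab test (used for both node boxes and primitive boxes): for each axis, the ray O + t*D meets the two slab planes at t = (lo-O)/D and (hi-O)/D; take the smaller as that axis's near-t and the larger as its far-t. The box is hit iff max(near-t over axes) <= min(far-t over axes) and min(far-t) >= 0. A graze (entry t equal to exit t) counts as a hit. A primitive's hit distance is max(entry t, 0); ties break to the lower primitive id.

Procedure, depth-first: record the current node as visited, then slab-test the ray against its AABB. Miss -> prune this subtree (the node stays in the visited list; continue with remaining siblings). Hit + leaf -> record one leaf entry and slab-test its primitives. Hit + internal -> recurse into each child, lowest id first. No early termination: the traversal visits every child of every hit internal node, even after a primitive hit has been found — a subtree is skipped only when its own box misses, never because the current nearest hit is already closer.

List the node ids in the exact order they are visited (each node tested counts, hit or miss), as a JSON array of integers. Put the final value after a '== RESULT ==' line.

Trace the traversal:
N0 x:[13,67/2] y:[15,53] z:[29,95/2] -> hit [29,67/2], descend [4, 8]
  N4 x:[20,67/2] y:[15,53] z:[29,95/2] -> hit [29,67/2], descend [2, 14]
    N2 x:[22,65/2] y:[31,53] z:[63/2,42] -> hit [63/2,65/2], descend [10, 11]
      N10 x:[47/2,26] y:[31,39] z:[63/2,83/2] -> miss, prune
      N11 x:[22,65/2] y:[39,53] z:[32,42] -> miss, prune
    N14 x:[20,67/2] y:[15,34] z:[29,95/2] -> hit [29,67/2], descend [6, 7]
      N6 x:[20,45/2] y:[16,34] z:[87/2,95/2] -> miss, prune
      N7 x:[29,67/2] y:[15,32] z:[29,39] -> hit [29,32] leaf, test {P5(miss), P9@t=30}
  N8 x:[13,20] y:[16,53] z:[32,85/2] -> miss, prune

9 AABB tests over nodes [0, 4, 2, 10, 11, 14, 6, 7, 8]; 1 leaf entered; closest P9.

== RESULT ==
[0, 4, 2, 10, 11, 14, 6, 7, 8]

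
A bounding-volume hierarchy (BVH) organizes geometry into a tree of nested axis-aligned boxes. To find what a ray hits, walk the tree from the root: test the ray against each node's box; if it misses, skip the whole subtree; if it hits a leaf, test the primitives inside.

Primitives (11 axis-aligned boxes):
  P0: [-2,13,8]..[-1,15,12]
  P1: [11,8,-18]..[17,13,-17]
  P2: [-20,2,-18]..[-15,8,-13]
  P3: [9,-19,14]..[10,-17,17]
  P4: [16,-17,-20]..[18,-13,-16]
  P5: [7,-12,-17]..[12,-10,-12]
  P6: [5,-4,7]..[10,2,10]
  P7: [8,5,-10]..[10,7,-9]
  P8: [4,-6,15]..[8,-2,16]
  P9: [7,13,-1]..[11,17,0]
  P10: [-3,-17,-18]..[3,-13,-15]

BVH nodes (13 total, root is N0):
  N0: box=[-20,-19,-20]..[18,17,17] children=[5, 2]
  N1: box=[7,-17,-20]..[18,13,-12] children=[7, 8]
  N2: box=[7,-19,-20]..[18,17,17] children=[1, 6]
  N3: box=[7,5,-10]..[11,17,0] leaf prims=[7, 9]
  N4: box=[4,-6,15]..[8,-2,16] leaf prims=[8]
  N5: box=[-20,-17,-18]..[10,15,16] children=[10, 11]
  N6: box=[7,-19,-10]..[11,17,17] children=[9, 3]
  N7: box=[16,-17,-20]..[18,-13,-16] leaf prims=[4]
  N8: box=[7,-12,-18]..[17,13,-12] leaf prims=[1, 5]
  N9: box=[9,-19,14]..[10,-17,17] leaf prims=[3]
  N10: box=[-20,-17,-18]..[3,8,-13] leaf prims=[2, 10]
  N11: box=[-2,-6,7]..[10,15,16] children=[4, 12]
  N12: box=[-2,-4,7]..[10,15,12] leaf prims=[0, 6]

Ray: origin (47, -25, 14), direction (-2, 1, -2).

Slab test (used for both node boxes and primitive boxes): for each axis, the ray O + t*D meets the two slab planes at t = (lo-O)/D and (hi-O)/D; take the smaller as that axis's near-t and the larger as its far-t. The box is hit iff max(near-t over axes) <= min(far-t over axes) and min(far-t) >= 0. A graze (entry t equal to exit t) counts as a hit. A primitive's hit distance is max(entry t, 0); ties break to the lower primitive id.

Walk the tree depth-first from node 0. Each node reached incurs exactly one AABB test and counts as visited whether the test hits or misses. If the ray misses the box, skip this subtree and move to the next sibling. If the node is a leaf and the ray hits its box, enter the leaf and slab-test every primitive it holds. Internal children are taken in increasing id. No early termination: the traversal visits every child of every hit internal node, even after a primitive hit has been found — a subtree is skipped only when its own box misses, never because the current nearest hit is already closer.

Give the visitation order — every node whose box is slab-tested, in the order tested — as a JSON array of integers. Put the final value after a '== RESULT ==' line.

Trace the traversal:
N0 x:[29/2,67/2] y:[6,42] z:[-3/2,17] -> hit [29/2,17], descend [2, 5]
  N2 x:[29/2,20] y:[6,42] z:[-3/2,17] -> hit [29/2,17], descend [1, 6]
    N1 x:[29/2,20] y:[8,38] z:[13,17] -> hit [29/2,17], descend [7, 8]
      N7 x:[29/2,31/2] y:[8,12] z:[15,17] -> miss, prune
      N8 x:[15,20] y:[13,38] z:[13,16] -> hit [15,16] leaf, test {P1(miss), P5(miss)}
    N6 x:[18,20] y:[6,42] z:[-3/2,12] -> miss, prune
  N5 x:[37/2,67/2] y:[8,40] z:[-1,16] -> miss, prune

Visited [0, 2, 1, 7, 8, 6, 5]. Tests: 7 box, 1 leaf. Nearest: miss.

== RESULT ==
[0, 2, 1, 7, 8, 6, 5]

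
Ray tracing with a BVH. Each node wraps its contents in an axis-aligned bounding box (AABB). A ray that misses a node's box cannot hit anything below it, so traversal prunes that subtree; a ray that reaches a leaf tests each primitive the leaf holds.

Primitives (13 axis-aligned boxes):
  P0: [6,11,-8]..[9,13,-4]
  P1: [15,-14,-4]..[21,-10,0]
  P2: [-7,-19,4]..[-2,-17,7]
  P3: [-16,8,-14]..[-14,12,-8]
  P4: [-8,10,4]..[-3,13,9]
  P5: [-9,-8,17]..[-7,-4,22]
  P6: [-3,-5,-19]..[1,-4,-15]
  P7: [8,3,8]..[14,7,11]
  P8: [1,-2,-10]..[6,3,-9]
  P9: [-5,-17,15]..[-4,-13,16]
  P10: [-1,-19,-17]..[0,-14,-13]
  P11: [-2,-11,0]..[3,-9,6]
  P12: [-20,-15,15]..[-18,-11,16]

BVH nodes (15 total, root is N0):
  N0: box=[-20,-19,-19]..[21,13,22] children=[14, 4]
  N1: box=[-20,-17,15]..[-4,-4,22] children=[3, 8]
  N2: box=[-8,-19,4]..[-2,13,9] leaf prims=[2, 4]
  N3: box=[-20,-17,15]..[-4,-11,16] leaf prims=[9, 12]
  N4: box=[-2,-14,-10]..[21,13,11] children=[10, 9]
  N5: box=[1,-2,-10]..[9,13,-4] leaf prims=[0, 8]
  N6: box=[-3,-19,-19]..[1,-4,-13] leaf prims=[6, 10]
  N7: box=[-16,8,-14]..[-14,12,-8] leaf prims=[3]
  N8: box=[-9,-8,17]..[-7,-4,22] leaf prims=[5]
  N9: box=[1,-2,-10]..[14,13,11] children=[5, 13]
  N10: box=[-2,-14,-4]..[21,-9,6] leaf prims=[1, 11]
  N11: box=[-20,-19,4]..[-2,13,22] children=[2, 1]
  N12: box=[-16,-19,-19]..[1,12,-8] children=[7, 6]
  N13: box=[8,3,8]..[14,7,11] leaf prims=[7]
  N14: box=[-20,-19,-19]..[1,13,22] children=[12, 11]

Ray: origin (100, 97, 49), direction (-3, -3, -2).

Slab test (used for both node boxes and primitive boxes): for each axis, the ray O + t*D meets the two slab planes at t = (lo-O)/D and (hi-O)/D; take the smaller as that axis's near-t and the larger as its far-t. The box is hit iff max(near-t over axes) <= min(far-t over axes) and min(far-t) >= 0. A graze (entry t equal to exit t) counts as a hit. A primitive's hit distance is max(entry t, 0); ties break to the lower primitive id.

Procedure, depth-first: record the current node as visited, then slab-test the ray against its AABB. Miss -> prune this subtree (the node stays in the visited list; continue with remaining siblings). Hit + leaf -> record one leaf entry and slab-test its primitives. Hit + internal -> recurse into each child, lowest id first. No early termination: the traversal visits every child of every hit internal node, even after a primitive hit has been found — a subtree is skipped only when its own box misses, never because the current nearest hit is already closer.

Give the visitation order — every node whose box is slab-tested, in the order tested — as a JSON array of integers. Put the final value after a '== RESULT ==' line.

Walk:
N0 x:[79/3,40] y:[28,116/3] z:[27/2,34] -> hit [28,34], descend [4, 14]
  N4 x:[79/3,34] y:[28,37] z:[19,59/2] -> hit [28,59/2], descend [9, 10]
    N9 x:[86/3,33] y:[28,33] z:[19,59/2] -> hit [86/3,59/2], descend [5, 13]
      N5 x:[91/3,33] y:[28,33] z:[53/2,59/2] -> miss, prune
      N13 x:[86/3,92/3] y:[30,94/3] z:[19,41/2] -> miss, prune
    N10 x:[79/3,34] y:[106/3,37] z:[43/2,53/2] -> miss, prune
  N14 x:[33,40] y:[28,116/3] z:[27/2,34] -> hit [33,34], descend [11, 12]
    N11 x:[34,40] y:[28,116/3] z:[27/2,45/2] -> miss, prune
    N12 x:[33,116/3] y:[85/3,116/3] z:[57/2,34] -> hit [33,34], descend [6, 7]
      N6 x:[33,103/3] y:[101/3,116/3] z:[31,34] -> hit [101/3,34] leaf, test {P6@t=101/3, P10(miss)}
      N7 x:[38,116/3] y:[85/3,89/3] z:[57/2,63/2] -> miss, prune

Visited [0, 4, 9, 5, 13, 10, 14, 11, 12, 6, 7]. Tests: 11 box, 1 leaf. Nearest: P6.

== RESULT ==
[0, 4, 9, 5, 13, 10, 14, 11, 12, 6, 7]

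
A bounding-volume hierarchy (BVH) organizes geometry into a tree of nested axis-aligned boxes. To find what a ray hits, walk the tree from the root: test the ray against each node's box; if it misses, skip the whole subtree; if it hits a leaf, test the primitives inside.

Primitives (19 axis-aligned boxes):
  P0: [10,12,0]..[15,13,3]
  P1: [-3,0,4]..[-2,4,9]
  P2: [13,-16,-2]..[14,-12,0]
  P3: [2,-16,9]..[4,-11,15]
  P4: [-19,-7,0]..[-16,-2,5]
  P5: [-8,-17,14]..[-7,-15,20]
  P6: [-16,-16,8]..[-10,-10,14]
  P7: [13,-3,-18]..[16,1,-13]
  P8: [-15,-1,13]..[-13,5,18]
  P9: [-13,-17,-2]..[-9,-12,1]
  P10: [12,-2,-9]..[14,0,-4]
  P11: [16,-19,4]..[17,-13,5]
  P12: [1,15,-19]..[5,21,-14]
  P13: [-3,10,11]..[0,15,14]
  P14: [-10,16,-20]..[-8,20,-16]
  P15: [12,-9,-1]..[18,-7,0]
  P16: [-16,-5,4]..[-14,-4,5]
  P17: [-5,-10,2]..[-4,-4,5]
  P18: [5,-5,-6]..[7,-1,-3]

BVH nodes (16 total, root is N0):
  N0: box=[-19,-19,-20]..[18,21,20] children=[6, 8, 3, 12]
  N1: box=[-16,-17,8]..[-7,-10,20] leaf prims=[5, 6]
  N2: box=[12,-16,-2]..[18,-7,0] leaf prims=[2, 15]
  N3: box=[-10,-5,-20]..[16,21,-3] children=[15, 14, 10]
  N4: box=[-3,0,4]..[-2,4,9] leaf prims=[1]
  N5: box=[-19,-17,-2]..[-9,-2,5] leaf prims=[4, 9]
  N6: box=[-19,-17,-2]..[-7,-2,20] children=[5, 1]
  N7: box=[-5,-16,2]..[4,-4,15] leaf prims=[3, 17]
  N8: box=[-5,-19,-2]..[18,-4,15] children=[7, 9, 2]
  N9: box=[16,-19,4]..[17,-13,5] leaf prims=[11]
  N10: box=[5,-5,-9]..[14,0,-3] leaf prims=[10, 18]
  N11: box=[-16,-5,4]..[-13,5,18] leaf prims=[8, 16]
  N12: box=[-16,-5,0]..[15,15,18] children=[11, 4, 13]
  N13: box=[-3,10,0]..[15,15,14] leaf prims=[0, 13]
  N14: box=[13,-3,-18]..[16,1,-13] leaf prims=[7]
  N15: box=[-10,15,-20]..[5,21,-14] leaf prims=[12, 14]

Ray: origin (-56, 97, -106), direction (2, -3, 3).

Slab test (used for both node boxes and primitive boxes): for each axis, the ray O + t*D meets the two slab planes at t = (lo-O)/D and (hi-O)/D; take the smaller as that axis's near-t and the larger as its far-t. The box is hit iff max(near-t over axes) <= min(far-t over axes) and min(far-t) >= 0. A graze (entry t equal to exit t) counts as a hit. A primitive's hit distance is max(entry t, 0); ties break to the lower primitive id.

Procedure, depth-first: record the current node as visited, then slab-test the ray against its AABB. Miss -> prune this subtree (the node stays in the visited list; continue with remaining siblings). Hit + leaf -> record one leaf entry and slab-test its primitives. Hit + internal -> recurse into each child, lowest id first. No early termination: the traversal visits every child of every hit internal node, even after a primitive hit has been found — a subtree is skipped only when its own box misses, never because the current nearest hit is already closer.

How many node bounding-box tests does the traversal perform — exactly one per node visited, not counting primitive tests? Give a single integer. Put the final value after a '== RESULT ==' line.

Trace the traversal:
N0 x:[37/2,37] y:[76/3,116/3] z:[86/3,42] -> hit [86/3,37], descend [3, 6, 8, 12]
  N3 x:[23,36] y:[76/3,34] z:[86/3,103/3] -> hit [86/3,34], descend [10, 14, 15]
    N10 x:[61/2,35] y:[97/3,34] z:[97/3,103/3] -> hit [97/3,34] leaf, test {P10(miss), P18(miss)}
    N14 x:[69/2,36] y:[32,100/3] z:[88/3,31] -> miss, prune
    N15 x:[23,61/2] y:[76/3,82/3] z:[86/3,92/3] -> miss, prune
  N6 x:[37/2,49/2] y:[33,38] z:[104/3,42] -> miss, prune
  N8 x:[51/2,37] y:[101/3,116/3] z:[104/3,121/3] -> hit [104/3,37], descend [2, 7, 9]
    N2 x:[34,37] y:[104/3,113/3] z:[104/3,106/3] -> hit [104/3,106/3] leaf, test {P2(miss), P15@t=35}
    N7 x:[51/2,30] y:[101/3,113/3] z:[36,121/3] -> miss, prune
    N9 x:[36,73/2] y:[110/3,116/3] z:[110/3,37] -> miss, prune
  N12 x:[20,71/2] y:[82/3,34] z:[106/3,124/3] -> miss, prune

order=[0, 3, 10, 14, 15, 6, 8, 2, 7, 9, 12]  |boxes|=11  |leaves|=2  hit=P15

== RESULT ==
11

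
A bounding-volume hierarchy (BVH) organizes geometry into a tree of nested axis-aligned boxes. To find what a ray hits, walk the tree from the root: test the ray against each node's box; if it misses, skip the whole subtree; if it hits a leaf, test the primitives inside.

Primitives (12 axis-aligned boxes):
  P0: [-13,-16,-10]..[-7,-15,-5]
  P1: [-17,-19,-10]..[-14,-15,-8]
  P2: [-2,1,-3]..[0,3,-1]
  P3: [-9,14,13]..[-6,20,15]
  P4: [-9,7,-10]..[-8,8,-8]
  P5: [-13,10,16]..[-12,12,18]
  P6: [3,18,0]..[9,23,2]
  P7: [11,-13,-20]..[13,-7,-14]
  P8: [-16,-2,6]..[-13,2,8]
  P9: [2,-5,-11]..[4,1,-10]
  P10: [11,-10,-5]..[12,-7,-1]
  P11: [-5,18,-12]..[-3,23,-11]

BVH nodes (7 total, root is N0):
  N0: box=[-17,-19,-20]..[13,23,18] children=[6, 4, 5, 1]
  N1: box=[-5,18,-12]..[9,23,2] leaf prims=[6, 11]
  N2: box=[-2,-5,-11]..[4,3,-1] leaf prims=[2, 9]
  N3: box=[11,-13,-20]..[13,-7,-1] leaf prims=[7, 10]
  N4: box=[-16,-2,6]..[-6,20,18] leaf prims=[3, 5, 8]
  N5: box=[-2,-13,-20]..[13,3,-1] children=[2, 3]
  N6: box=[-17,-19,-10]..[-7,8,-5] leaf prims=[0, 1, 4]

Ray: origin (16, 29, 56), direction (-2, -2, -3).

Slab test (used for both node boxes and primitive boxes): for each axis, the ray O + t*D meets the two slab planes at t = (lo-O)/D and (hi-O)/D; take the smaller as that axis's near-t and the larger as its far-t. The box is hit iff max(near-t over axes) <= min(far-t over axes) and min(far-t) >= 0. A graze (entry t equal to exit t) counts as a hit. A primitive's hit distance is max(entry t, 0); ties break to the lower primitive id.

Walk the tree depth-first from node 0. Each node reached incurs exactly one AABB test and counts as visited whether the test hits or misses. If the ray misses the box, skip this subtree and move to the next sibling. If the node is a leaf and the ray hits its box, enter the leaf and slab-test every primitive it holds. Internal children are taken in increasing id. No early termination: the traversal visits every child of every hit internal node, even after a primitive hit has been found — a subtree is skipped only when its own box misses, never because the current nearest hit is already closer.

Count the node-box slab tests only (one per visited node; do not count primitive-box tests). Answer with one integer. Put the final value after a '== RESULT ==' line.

Trace the traversal:
N0 x:[3/2,33/2] y:[3,24] z:[38/3,76/3] -> hit [38/3,33/2], descend [1, 4, 5, 6]
  N1 x:[7/2,21/2] y:[3,11/2] z:[18,68/3] -> miss, prune
  N4 x:[11,16] y:[9/2,31/2] z:[38/3,50/3] -> hit [38/3,31/2] leaf, test {P3(miss), P5(miss), P8(miss)}
  N5 x:[3/2,9] y:[13,21] z:[19,76/3] -> miss, prune
  N6 x:[23/2,33/2] y:[21/2,24] z:[61/3,22] -> miss, prune

Visited [0, 1, 4, 5, 6]. Tests: 5 box, 1 leaf. Nearest: miss.

== RESULT ==
5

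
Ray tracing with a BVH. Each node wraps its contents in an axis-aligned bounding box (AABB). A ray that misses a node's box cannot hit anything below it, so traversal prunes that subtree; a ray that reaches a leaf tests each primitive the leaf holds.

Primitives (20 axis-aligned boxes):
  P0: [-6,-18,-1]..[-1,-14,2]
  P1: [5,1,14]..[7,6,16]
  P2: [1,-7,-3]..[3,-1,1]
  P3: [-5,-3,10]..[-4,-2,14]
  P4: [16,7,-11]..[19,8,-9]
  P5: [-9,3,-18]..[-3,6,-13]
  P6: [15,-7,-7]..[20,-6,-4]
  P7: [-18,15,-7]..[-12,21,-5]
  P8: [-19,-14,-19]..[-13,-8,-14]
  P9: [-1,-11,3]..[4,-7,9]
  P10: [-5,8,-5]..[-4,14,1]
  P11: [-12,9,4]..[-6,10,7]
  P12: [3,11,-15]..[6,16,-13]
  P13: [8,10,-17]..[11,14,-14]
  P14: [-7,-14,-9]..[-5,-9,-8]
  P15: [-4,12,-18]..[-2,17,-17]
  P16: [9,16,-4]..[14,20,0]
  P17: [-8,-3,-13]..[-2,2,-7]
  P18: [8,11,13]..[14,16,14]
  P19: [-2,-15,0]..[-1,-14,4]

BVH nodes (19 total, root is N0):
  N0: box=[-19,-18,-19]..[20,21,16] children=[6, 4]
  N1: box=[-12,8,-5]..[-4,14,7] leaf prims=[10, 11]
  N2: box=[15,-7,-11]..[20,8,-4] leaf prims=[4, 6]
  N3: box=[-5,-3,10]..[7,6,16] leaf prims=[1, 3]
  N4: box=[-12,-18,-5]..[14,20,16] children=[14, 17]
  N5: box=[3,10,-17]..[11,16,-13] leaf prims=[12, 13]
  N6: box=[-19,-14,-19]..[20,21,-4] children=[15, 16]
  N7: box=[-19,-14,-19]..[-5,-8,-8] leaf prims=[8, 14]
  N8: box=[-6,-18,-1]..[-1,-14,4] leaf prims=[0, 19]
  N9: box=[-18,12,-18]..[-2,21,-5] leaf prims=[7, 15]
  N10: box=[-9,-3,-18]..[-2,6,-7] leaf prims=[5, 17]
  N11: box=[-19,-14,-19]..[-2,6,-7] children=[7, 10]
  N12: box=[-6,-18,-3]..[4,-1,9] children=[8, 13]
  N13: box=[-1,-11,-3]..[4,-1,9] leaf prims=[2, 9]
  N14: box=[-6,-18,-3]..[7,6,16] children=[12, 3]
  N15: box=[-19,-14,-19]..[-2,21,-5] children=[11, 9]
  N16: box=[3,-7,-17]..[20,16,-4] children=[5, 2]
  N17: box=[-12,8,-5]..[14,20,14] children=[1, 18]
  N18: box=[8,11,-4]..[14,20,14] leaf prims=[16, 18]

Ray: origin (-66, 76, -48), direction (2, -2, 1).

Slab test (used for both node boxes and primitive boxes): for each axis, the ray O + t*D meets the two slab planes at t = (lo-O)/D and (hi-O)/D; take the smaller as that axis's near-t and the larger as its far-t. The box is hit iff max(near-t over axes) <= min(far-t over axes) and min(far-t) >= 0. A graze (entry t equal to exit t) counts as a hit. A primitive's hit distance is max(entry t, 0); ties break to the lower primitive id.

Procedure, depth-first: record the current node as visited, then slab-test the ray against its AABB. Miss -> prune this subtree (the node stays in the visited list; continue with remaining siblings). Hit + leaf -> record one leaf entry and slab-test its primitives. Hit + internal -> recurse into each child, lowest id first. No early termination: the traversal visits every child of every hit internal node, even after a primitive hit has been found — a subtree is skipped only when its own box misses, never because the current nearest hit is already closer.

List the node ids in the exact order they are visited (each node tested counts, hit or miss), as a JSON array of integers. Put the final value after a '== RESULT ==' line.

Traverse from the root:
N0 x:[47/2,43] y:[55/2,47] z:[29,64] -> hit [29,43], descend [4, 6]
  N4 x:[27,40] y:[28,47] z:[43,64] -> miss, prune
  N6 x:[47/2,43] y:[55/2,45] z:[29,44] -> hit [29,43], descend [15, 16]
    N15 x:[47/2,32] y:[55/2,45] z:[29,43] -> hit [29,32], descend [9, 11]
      N9 x:[24,32] y:[55/2,32] z:[30,43] -> hit [30,32] leaf, test {P7(miss), P15@t=31}
      N11 x:[47/2,32] y:[35,45] z:[29,41] -> miss, prune
    N16 x:[69/2,43] y:[30,83/2] z:[31,44] -> hit [69/2,83/2], descend [2, 5]
      N2 x:[81/2,43] y:[34,83/2] z:[37,44] -> hit [81/2,83/2] leaf, test {P4(miss), P6@t=41}
      N5 x:[69/2,77/2] y:[30,33] z:[31,35] -> miss, prune

order=[0, 4, 6, 15, 9, 11, 16, 2, 5]  |boxes|=9  |leaves|=2  hit=P15

== RESULT ==
[0, 4, 6, 15, 9, 11, 16, 2, 5]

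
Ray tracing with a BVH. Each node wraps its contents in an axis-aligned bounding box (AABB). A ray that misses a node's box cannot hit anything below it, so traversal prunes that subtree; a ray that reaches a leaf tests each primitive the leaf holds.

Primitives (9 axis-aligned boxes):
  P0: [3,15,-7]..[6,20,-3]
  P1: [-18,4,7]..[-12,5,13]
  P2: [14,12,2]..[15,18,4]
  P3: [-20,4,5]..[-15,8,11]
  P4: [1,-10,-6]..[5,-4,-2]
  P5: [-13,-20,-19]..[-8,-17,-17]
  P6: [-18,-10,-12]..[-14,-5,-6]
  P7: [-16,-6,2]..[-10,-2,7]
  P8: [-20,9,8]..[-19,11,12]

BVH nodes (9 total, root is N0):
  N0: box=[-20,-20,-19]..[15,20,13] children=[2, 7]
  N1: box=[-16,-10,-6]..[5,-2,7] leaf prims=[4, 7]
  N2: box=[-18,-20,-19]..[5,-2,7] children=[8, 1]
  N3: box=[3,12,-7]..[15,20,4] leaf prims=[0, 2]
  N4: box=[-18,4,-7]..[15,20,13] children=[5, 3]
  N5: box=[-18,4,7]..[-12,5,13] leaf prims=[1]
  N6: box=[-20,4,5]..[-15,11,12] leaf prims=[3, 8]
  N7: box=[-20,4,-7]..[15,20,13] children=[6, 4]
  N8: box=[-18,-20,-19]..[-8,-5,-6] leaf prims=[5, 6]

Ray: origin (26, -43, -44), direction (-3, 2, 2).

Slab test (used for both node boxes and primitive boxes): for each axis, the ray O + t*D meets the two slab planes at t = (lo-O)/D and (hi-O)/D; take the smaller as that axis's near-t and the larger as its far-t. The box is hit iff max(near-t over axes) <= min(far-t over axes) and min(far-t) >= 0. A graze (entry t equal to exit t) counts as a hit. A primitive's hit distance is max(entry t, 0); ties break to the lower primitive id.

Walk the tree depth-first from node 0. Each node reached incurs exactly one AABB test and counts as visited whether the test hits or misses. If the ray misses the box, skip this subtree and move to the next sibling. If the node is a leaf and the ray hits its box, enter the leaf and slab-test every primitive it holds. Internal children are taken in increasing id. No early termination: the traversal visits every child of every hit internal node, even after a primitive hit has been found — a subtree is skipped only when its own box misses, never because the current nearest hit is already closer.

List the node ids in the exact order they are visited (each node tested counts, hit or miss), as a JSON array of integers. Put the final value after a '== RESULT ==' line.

Trace the traversal:
N0 x:[11/3,46/3] y:[23/2,63/2] z:[25/2,57/2] -> hit [25/2,46/3], descend [2, 7]
  N2 x:[7,44/3] y:[23/2,41/2] z:[25/2,51/2] -> hit [25/2,44/3], descend [1, 8]
    N1 x:[7,14] y:[33/2,41/2] z:[19,51/2] -> miss, prune
    N8 x:[34/3,44/3] y:[23/2,19] z:[25/2,19] -> hit [25/2,44/3] leaf, test {P5@t=25/2, P6(miss)}
  N7 x:[11/3,46/3] y:[47/2,63/2] z:[37/2,57/2] -> miss, prune

5 AABB tests over nodes [0, 2, 1, 8, 7]; 1 leaf entered; closest P5.

== RESULT ==
[0, 2, 1, 8, 7]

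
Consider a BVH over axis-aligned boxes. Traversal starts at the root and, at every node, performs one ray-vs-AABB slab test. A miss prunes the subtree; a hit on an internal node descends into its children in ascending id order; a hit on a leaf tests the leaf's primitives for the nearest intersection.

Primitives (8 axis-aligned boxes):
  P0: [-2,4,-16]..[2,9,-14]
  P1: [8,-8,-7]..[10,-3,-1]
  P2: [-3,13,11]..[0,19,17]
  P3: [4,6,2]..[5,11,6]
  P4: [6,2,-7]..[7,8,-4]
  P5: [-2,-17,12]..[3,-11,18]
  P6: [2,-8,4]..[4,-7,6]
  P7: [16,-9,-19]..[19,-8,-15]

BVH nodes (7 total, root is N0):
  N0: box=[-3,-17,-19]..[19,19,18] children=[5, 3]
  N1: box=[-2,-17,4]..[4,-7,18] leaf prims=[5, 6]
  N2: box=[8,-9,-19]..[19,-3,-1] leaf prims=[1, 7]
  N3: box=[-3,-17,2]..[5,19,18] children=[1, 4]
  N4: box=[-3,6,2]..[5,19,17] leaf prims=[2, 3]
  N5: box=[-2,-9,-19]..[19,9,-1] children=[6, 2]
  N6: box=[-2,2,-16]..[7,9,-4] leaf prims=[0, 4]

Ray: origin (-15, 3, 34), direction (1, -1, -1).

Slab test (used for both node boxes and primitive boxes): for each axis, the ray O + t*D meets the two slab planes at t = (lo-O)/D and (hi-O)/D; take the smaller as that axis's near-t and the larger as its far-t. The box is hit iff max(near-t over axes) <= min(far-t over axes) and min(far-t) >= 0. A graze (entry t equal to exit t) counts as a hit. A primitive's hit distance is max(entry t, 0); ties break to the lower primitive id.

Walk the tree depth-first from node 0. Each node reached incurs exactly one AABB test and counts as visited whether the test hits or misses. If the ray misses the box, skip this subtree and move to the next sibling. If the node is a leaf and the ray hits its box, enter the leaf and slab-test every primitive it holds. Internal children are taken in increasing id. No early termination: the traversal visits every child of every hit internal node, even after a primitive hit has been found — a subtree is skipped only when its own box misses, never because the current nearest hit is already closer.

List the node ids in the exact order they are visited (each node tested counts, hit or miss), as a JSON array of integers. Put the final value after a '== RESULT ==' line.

Trace the traversal:
N0 x:[12,34] y:[-16,20] z:[16,53] -> hit [16,20], descend [3, 5]
  N3 x:[12,20] y:[-16,20] z:[16,32] -> hit [16,20], descend [1, 4]
    N1 x:[13,19] y:[10,20] z:[16,30] -> hit [16,19] leaf, test {P5@t=16, P6(miss)}
    N4 x:[12,20] y:[-16,-3] z:[17,32] -> miss, prune
  N5 x:[13,34] y:[-6,12] z:[35,53] -> miss, prune

Visited [0, 3, 1, 4, 5]. Tests: 5 box, 1 leaf. Nearest: P5.

== RESULT ==
[0, 3, 1, 4, 5]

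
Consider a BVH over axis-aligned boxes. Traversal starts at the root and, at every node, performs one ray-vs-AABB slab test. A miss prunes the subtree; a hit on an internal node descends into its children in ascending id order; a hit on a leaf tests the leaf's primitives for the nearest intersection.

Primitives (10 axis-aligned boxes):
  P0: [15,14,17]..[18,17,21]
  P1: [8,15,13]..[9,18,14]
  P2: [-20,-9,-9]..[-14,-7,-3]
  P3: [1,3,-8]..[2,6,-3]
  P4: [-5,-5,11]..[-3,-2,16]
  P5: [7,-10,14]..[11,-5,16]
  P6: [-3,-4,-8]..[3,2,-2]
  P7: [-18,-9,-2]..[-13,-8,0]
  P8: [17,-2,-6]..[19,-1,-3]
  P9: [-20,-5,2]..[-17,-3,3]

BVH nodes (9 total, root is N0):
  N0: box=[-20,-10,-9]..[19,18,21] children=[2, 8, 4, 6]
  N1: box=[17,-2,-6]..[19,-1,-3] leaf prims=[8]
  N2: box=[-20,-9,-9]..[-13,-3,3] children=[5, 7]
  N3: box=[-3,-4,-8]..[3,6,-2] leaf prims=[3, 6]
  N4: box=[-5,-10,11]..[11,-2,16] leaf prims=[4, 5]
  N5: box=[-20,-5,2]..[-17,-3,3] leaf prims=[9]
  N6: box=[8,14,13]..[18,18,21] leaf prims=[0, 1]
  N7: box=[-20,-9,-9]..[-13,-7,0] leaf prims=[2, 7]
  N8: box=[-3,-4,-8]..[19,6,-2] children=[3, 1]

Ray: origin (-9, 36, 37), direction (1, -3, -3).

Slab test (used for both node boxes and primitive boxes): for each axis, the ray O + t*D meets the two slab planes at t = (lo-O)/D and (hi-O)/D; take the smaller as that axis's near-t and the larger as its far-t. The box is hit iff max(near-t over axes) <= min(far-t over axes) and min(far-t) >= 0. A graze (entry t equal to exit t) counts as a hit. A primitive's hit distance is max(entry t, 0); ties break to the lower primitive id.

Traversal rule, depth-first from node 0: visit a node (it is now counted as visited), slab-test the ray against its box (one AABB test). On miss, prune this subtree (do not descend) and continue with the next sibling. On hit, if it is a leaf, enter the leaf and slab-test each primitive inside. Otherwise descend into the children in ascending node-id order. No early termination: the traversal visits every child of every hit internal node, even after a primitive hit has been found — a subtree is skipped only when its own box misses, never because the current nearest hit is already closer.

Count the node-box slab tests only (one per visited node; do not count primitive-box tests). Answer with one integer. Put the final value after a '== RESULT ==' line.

Traverse from the root:
N0 x:[-11,28] y:[6,46/3] z:[16/3,46/3] -> hit [6,46/3], descend [2, 4, 6, 8]
  N2 x:[-11,-4] y:[13,15] z:[34/3,46/3] -> miss, prune
  N4 x:[4,20] y:[38/3,46/3] z:[7,26/3] -> miss, prune
  N6 x:[17,27] y:[6,22/3] z:[16/3,8] -> miss, prune
  N8 x:[6,28] y:[10,40/3] z:[13,15] -> hit [13,40/3], descend [1, 3]
    N1 x:[26,28] y:[37/3,38/3] z:[40/3,43/3] -> miss, prune
    N3 x:[6,12] y:[10,40/3] z:[13,15] -> miss, prune

order=[0, 2, 4, 6, 8, 1, 3]  |boxes|=7  |leaves|=0  hit=miss

== RESULT ==
7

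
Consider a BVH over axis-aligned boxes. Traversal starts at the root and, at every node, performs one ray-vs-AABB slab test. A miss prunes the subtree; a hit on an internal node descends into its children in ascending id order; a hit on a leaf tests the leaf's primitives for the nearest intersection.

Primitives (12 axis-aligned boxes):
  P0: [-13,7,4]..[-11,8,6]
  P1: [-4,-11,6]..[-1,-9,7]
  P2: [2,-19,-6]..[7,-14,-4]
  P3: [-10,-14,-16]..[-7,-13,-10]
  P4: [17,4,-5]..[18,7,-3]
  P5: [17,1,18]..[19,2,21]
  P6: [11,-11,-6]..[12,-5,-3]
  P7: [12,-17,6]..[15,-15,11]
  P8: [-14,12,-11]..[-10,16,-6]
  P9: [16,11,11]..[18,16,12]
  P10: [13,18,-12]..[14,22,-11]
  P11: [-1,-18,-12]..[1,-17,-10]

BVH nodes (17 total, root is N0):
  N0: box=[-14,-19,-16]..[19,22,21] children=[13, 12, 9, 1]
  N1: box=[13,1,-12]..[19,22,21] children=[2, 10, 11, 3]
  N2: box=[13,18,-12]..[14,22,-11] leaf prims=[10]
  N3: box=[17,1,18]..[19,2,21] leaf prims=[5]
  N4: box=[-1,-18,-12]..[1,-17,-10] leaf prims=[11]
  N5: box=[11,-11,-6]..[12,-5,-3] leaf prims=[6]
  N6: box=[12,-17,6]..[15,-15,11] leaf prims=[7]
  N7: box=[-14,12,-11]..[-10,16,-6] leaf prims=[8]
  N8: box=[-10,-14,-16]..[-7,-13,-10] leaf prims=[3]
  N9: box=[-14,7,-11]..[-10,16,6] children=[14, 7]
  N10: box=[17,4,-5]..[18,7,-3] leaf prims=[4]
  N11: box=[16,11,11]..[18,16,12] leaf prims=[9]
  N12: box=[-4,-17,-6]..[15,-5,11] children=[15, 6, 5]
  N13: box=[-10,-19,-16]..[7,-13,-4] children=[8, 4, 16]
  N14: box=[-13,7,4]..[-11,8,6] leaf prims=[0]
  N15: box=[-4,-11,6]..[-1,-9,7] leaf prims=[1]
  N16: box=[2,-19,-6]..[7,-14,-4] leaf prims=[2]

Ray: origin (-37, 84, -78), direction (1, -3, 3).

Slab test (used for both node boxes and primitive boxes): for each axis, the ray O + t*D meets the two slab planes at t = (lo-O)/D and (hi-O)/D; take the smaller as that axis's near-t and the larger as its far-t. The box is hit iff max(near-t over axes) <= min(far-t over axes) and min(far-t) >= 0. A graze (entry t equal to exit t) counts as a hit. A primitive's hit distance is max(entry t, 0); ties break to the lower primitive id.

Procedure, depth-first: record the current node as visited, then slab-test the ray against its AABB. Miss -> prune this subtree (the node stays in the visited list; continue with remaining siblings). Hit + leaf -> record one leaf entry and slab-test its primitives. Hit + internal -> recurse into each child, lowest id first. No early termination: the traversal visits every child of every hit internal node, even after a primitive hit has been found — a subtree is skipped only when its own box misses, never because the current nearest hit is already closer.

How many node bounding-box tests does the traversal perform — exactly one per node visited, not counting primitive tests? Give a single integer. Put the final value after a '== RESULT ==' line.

Walk:
N0 x:[23,56] y:[62/3,103/3] z:[62/3,33] -> hit [23,33], descend [1, 9, 12, 13]
  N1 x:[50,56] y:[62/3,83/3] z:[22,33] -> miss, prune
  N9 x:[23,27] y:[68/3,77/3] z:[67/3,28] -> hit [23,77/3], descend [7, 14]
    N7 x:[23,27] y:[68/3,24] z:[67/3,24] -> hit [23,24] leaf, test {P8@t=23}
    N14 x:[24,26] y:[76/3,77/3] z:[82/3,28] -> miss, prune
  N12 x:[33,52] y:[89/3,101/3] z:[24,89/3] -> miss, prune
  N13 x:[27,44] y:[97/3,103/3] z:[62/3,74/3] -> miss, prune

order=[0, 1, 9, 7, 14, 12, 13]  |boxes|=7  |leaves|=1  hit=P8

== RESULT ==
7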